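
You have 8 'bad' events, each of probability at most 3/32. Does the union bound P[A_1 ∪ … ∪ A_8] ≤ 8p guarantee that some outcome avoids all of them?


Union bound: P[∪_{i=1}^{8} A_i] ≤ Σ_i P[A_i] ≤ 8·p = 8·(3/32) = 3/4.
Numerically: 3/4 ≈ 0.75000.
Is 3/4 < 1? YES.
Since P[∪ A_i] ≤ 3/4 < 1, the complement has P[∩ A_i^c] ≥ 1 − 3/4 = 1/4 > 0, so some outcome avoids every A_i.

8·p = 3/4 ≈ 0.75000; existence CERTIFIED by the union bound.


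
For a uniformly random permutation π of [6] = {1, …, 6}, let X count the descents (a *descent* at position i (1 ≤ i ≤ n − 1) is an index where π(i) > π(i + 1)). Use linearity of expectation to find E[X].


Write X = Σ X_I over i = 1, …, 5, with X_I the indicator of one descent.
There are 5 indicators.
For each fixed i, the pair (π(i), π(i+1)) is a uniformly random ordered pair of distinct values from {1, …, 6}; by symmetry P[π(i) > π(i+1)] = 1/2.
By linearity: E[X] = 5 · (1/2) = (6 − 1) · (1/2) = 5/2 ≈ 2.5000.

E[X] = 5/2 = 2.5000.


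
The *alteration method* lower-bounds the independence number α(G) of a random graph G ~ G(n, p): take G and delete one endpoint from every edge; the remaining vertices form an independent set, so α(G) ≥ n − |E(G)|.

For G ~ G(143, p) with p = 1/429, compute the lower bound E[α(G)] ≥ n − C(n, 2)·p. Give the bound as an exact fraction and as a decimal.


E[|E(G)|] = C(143, 2)·p = 10153 · (1/429) = 71/3.
E[α(G)] ≥ n − E[|E(G)|] = 143 − 71/3 = 358/3.
Numerically: ≈ 119.3333.
(This is only a lower bound; the true E[α(G)] may be larger.)

E[α(G)] ≥ 358/3 ≈ 119.3333.


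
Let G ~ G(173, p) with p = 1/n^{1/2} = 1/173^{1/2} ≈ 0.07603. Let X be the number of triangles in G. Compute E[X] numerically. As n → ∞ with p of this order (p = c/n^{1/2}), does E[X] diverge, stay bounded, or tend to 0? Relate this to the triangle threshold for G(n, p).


Number of potential triangles: C(173, 3) = 848046.
Each occurs with probability p³ ≈ (0.07603)³ ≈ 4.394716e-04.
By linearity: E[X] = C(173, 3)·p³ ≈ 848046 · 4.394716e-04 ≈ 372.6922.
Since α = 1/2 < 1, p = c/n^{1/2} ≫ 1/n is above the triangle threshold p ~ 1/n. Asymptotically E[X] ~ (c³/6)·n^{3(1−α)} = (1³/6)·n^{1.5} → ∞; triangles are abundant w.h.p.

E[X] ≈ 372.6922; in regime p = Θ(1/n^{1/2}) E[X] diverges (above the triangle threshold p ~ 1/n).


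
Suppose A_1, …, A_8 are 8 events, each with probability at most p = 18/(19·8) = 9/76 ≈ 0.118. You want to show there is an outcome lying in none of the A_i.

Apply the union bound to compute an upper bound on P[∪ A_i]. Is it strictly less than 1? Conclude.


Union bound: P[∪_{i=1}^{8} A_i] ≤ Σ_i P[A_i] ≤ 8·p = 8·(9/76) = 18/19.
Numerically: 18/19 ≈ 0.947.
Is 18/19 < 1? YES.
Since P[∪ A_i] ≤ 18/19 < 1, the complement has P[∩ A_i^c] ≥ 1 − 18/19 = 1/19 > 0, so some outcome avoids every A_i.

8·p = 18/19 ≈ 0.947; existence CERTIFIED by the union bound.


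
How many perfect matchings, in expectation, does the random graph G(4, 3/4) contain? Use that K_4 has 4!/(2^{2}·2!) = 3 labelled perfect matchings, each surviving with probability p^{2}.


K_4 has 4!/(2^{2}·2!) = 3 labelled perfect matchings.
For each such perfect matching H, let X_H = 1 if all 2 edges of H are present in G. Then P[X_H = 1] = p^{2} = (3/4)^{2} = 9/16.
Summing the indicators: E[X] = Σ_H E[X_H] = 3 · p^{2} = 3 · 9/16 = 27/16.
Numerically: E[X] ≈ 1.6875.

E[X] = 3 · (3/4)^{2} = 27/16 ≈ 1.6875.


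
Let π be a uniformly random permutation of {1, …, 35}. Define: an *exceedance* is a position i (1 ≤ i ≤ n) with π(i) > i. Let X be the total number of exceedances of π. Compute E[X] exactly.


Write X = Σ_{i=1}^{35} X_i, where X_i = 1_{π(i) > i}.
For each fixed i, π(i) is uniform over {1, …, 35} (marginal of a uniform permutation), so P[π(i) > i] = (n − i)/n. Summing: Σ_{i=1}^{35} (n − i)/n = (0 + 1 + … + 34)/35 = 35(35 − 1)/(2·35) = (35 − 1)/2.
Hence E[X] = Σ_{i=1}^{35} (35 − i)/35 = 17 ≈ 17.000000.

E[X] = 17 = 17.000000.


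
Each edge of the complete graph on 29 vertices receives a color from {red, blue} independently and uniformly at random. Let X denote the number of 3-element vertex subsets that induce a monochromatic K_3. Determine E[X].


Let X = Σ_S X_S over the C(29, 3) = 3654 subsets S of size 3, where X_S = 1 if the K_3 on S is monochromatic.
For a fixed S, the K_3 on S has C(3, 2) = 3 edges. P[all 3 edges red] = (1/2)^3, and likewise for blue, so P[monochromatic] = 2·(1/2)^3 = 2^{1 − 3} = 1/4.
By linearity: E[X] = C(29, 3) · 2^{1 − 3} = 3654 · 1/4 = 1827/2.
Numerically: E[X] ≈ 913.5000.

E[X] = C(29,3)·2^(1−C(3,2)) = 1827/2 ≈ 913.5000.


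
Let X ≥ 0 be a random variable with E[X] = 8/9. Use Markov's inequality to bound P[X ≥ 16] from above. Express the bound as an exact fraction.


μ = E[X] = 8/9, a = 16.
Markov: P[X ≥ 16] ≤ μ/a = (8/9)/16 = 1/18.
Numerically: ≈ 0.055556.
(Since a = 16 > μ = 0.888889, the bound 1/18 is < 1 and informative.)

P[X ≥ 16] ≤ 1/18 ≈ 0.055556.


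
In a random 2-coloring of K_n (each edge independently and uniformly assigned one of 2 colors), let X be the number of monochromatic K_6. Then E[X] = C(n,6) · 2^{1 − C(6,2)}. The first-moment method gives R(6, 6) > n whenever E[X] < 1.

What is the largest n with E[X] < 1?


We need C(n, 6) · 2^{1 − 15} < 1, i.e. C(n, 6) < 2^{15 − 1} = 16384.
Check values of n near the boundary:
  n = 16: C(16, 6) = 8008; 8008 < 16384? YES
  n = 17: C(17, 6) = 12376; 12376 < 16384? YES
  n = 18: C(18, 6) = 18564; 18564 < 16384? NO
  n = 19: C(19, 6) = 27132; 27132 < 16384? NO
The largest n with C(n, 6) < 16384 is n = 17 (where E[X] = 1547/2048 ≈ 0.755371). Hence R(6, 6) > 17, i.e. R(6, 6) ≥ 18.

Largest n = 17; hence R(6, 6) > 17.


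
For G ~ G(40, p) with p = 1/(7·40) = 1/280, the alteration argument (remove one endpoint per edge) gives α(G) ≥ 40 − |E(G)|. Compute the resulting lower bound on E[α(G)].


E[|E(G)|] = C(40, 2)·p = 780 · (1/280) = 39/14.
E[α(G)] ≥ n − E[|E(G)|] = 40 − 39/14 = 521/14.
Numerically: ≈ 37.214286.
(This is only a lower bound; the true E[α(G)] may be larger.)

E[α(G)] ≥ 521/14 ≈ 37.214286.


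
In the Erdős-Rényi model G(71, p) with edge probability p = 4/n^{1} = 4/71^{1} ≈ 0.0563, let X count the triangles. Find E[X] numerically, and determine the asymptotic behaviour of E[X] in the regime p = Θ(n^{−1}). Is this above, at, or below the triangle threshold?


Number of potential triangles: C(71, 3) = 57155.
Each occurs with probability p³ ≈ (0.0563)³ ≈ 1.78815e-04.
By linearity: E[X] = C(71, 3)·p³ ≈ 57155 · 1.78815e-04 ≈ 10.220.
Here α = 1, so p = 4/n is exactly at the triangle threshold p ~ 1/n. Asymptotically E[X] → c³/6 = 4³/6 = 32/3 ≈ 10.667, a bounded constant. In this regime the triangle count is asymptotically Poisson(c³/6).

E[X] ≈ 10.220; in regime p = Θ(1/n^{1}) E[X] stays bounded (at the triangle threshold p ~ 1/n).


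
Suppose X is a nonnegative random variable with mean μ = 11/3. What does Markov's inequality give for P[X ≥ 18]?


μ = E[X] = 11/3, a = 18.
Markov: P[X ≥ 18] ≤ μ/a = (11/3)/18 = 11/54.
Numerically: ≈ 0.203704.
(Since a = 18 > μ = 3.666667, the bound 11/54 is < 1 and informative.)

P[X ≥ 18] ≤ 11/54 ≈ 0.203704.


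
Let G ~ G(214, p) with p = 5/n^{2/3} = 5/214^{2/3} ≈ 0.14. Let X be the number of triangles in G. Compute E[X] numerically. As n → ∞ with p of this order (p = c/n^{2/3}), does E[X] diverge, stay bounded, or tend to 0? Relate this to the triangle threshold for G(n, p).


Number of potential triangles: C(214, 3) = 1610564.
Each occurs with probability p³ ≈ (0.14)³ ≈ 2.72950e-03.
By linearity: E[X] = C(214, 3)·p³ ≈ 1610564 · 2.72950e-03 ≈ 4396.028.
Since α = 2/3 < 1, p = c/n^{2/3} ≫ 1/n is above the triangle threshold p ~ 1/n. Asymptotically E[X] ~ (c³/6)·n^{3(1−α)} = (5³/6)·n^{1} → ∞; triangles are abundant w.h.p.

E[X] ≈ 4396.028; in regime p = Θ(1/n^{2/3}) E[X] diverges (above the triangle threshold p ~ 1/n).


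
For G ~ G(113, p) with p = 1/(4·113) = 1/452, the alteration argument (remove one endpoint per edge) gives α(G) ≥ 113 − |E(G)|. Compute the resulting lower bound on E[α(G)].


E[|E(G)|] = C(113, 2)·p = 6328 · (1/452) = 14.
E[α(G)] ≥ n − E[|E(G)|] = 113 − 14 = 99.
Numerically: ≈ 99.000000.
(This is only a lower bound; the true E[α(G)] may be larger.)

E[α(G)] ≥ 99 ≈ 99.000000.


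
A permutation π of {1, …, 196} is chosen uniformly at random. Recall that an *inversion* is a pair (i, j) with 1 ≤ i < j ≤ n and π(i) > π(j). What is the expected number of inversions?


Write X = Σ X_I over the C(196, 2) = 19110 pairs i < j, with X_I the indicator of one inversion.
There are 19110 indicators.
For each fixed pair i < j, the values π(i) and π(j) are two distinct elements of {1, …, 196} in uniformly random order; by symmetry P[π(i) > π(j)] = 1/2.
By linearity: E[X] = 19110 · (1/2) = C(196, 2) · (1/2) = 19110/2 = 9555 ≈ 9555.000.

E[X] = 9555 = 9555.000.


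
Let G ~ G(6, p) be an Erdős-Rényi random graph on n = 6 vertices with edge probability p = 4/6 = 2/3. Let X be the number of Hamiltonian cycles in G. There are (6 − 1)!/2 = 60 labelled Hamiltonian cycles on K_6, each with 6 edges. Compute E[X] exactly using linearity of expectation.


K_6 has (6 − 1)!/2 = 60 labelled Hamiltonian cycles.
For each such Hamiltonian cycle H, let X_H = 1 if all 6 edges of H are present in G. Then P[X_H = 1] = p^{6} = (2/3)^{6} = 64/729.
Summing the indicators: E[X] = Σ_H E[X_H] = 60 · p^{6} = 60 · 64/729 = 1280/243.
Numerically: E[X] ≈ 5.267.

E[X] = 60 · (2/3)^{6} = 1280/243 ≈ 5.267.


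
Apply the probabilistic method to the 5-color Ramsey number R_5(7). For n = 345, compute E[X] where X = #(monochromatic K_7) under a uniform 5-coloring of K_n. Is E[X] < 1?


E[X] = C(345, 7) · 5^{1 − 21} = 108567596033820 · 5^{−20} = 108567596033820/95367431640625.
As a reduced fraction: E[X] = 21713519206764/19073486328125 ≈ 1.138.
Is E[X] < 1? NO.
Since E[X] ≥ 1, the first-moment bound is inconclusive at n = 345; it does NOT by itself certify R_5(7) > 345.

E[X] = 21713519206764/19073486328125 ≈ 1.138; E[X] ≥ 1; first-moment method inconclusive here.


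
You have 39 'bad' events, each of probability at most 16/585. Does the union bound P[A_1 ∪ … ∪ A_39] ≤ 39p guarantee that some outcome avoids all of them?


Union bound: P[∪_{i=1}^{39} A_i] ≤ Σ_i P[A_i] ≤ 39·p = 39·(16/585) = 16/15.
Numerically: 16/15 ≈ 1.06667.
Is 16/15 < 1? NO.
Since the bound 16/15 is ≥ 1, the union bound is uninformative here; it does NOT by itself certify existence.

39·p = 16/15 ≈ 1.06667; existence NOT certified by the union bound.


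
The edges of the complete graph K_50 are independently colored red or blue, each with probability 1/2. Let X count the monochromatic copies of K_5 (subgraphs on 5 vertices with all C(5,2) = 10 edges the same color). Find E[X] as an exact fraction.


Let X = Σ_S X_S over the C(50, 5) = 2118760 subsets S of size 5, where X_S = 1 if the K_5 on S is monochromatic.
For a fixed S, the K_5 on S has C(5, 2) = 10 edges. P[all 10 edges red] = (1/2)^10, and likewise for blue, so P[monochromatic] = 2·(1/2)^10 = 2^{1 − 10} = 1/512.
Summing: E[X] = C(50, 5) · 2^{1 − 10} = 2118760 · 1/512 = 264845/64.
Numerically: E[X] ≈ 4138.2031.

E[X] = C(50,5)·2^(1−C(5,2)) = 264845/64 ≈ 4138.2031.


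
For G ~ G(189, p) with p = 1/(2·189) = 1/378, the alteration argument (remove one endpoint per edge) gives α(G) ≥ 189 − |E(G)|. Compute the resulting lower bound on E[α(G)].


E[|E(G)|] = C(189, 2)·p = 17766 · (1/378) = 47.
E[α(G)] ≥ n − E[|E(G)|] = 189 − 47 = 142.
Numerically: ≈ 142.0000.
(This is only a lower bound; the true E[α(G)] may be larger.)

E[α(G)] ≥ 142 ≈ 142.0000.


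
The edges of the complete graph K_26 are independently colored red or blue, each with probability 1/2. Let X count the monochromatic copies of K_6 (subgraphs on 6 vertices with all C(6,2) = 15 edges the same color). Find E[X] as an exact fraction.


Let X = Σ_S X_S over the C(26, 6) = 230230 subsets S of size 6, where X_S = 1 if the K_6 on S is monochromatic.
For a fixed S, the K_6 on S has C(6, 2) = 15 edges. P[all 15 edges red] = (1/2)^15, and likewise for blue, so P[monochromatic] = 2·(1/2)^15 = 2^{1 − 15} = 1/16384.
By linearity of expectation: E[X] = C(26, 6) · 2^{1 − 15} = 230230 · 1/16384 = 115115/8192.
Numerically: E[X] ≈ 14.0521.

E[X] = C(26,6)·2^(1−C(6,2)) = 115115/8192 ≈ 14.0521.


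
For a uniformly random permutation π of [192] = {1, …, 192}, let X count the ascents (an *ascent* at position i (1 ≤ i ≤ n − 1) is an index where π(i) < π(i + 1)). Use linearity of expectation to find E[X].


Write X = Σ X_I over i = 1, …, 191, with X_I the indicator of one ascent.
There are 191 indicators.
For each fixed i, the pair (π(i), π(i+1)) is a uniformly random ordered pair of distinct values from {1, …, 192}; by symmetry P[π(i) < π(i+1)] = 1/2.
By linearity: E[X] = 191 · (1/2) = (192 − 1) · (1/2) = 191/2 ≈ 95.500000.

E[X] = 191/2 = 95.500000.


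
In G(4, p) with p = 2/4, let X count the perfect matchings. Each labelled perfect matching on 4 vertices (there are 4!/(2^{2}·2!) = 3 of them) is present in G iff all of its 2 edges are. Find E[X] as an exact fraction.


K_4 has 4!/(2^{2}·2!) = 3 labelled perfect matchings.
For each such perfect matching H, let X_H = 1 if all 2 edges of H are present in G. Then P[X_H = 1] = p^{2} = (1/2)^{2} = 1/4.
By linearity of expectation: E[X] = Σ_H E[X_H] = 3 · p^{2} = 3 · 1/4 = 3/4.
Numerically: E[X] ≈ 0.75.

E[X] = 3 · (1/2)^{2} = 3/4 ≈ 0.75.


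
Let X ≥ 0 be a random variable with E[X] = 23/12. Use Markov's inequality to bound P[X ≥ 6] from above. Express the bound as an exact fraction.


μ = E[X] = 23/12, a = 6.
Markov: P[X ≥ 6] ≤ μ/a = (23/12)/6 = 23/72.
Numerically: ≈ 0.31944.
(Since a = 6 > μ = 1.91667, the bound 23/72 is < 1 and informative.)

P[X ≥ 6] ≤ 23/72 ≈ 0.31944.


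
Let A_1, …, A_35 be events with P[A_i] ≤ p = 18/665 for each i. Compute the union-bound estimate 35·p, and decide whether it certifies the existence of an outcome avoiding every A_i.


Union bound: P[∪_{i=1}^{35} A_i] ≤ Σ_i P[A_i] ≤ 35·p = 35·(18/665) = 18/19.
Numerically: 18/19 ≈ 0.94737.
Is 18/19 < 1? YES.
Since P[∪ A_i] ≤ 18/19 < 1, the complement has P[∩ A_i^c] ≥ 1 − 18/19 = 1/19 > 0, so some outcome avoids every A_i.

35·p = 18/19 ≈ 0.94737; existence CERTIFIED by the union bound.


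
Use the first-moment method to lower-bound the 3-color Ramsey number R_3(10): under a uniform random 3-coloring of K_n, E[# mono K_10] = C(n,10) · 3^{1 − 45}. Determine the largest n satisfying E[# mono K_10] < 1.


We need C(n, 10) · 3^{1 − 45} < 1, i.e. C(n, 10) < 3^{45 − 1} = 984770902183611232881.
Check values of n near the boundary:
  n = 571: C(571, 10) = 937951290893172842001; 937951290893172842001 < 984770902183611232881? YES
  n = 572: C(572, 10) = 954640815642161682606; 954640815642161682606 < 984770902183611232881? YES
  n = 573: C(573, 10) = 971597135635805762226; 971597135635805762226 < 984770902183611232881? YES
  n = 574: C(574, 10) = 988824035203816502691; 988824035203816502691 < 984770902183611232881? NO
  n = 575: C(575, 10) = 1006325345561406175305; 1006325345561406175305 < 984770902183611232881? NO
The largest n with C(n, 10) < 984770902183611232881 is n = 573 (where E[X] = 35985079097622435638/36472996377170786403 ≈ 0.986623). Hence R_3(10) > 573, i.e. R_3(10) ≥ 574.

Largest n = 573; hence R_3(10) > 573.


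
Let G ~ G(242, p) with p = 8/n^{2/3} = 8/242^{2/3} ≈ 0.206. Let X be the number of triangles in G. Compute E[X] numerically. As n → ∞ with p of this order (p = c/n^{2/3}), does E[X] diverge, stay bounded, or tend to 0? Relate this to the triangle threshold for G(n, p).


Number of potential triangles: C(242, 3) = 2332880.
Each occurs with probability p³ ≈ (0.206)³ ≈ 8.74257e-03.
By linearity: E[X] = C(242, 3)·p³ ≈ 2332880 · 8.74257e-03 ≈ 20395.372.
Since α = 2/3 < 1, p = c/n^{2/3} ≫ 1/n is above the triangle threshold p ~ 1/n. Asymptotically E[X] ~ (c³/6)·n^{3(1−α)} = (8³/6)·n^{1} → ∞; triangles are abundant w.h.p.

E[X] ≈ 20395.372; in regime p = Θ(1/n^{2/3}) E[X] diverges (above the triangle threshold p ~ 1/n).


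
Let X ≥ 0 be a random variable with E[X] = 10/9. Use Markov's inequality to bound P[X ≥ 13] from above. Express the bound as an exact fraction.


μ = E[X] = 10/9, a = 13.
Markov: P[X ≥ 13] ≤ μ/a = (10/9)/13 = 10/117.
Numerically: ≈ 0.08547.
(Since a = 13 > μ = 1.11111, the bound 10/117 is < 1 and informative.)

P[X ≥ 13] ≤ 10/117 ≈ 0.08547.


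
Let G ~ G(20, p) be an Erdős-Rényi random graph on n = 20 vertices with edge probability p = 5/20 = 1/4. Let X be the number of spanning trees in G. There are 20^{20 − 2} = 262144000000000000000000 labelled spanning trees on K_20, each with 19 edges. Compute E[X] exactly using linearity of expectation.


K_20 has 20^{20 − 2} = 262144000000000000000000 labelled spanning trees.
For each such spanning tree H, let X_H = 1 if all 19 edges of H are present in G. Then P[X_H = 1] = p^{19} = (1/4)^{19} = 1/274877906944.
By linearity of expectation: E[X] = Σ_H E[X_H] = 262144000000000000000000 · p^{19} = 262144000000000000000000 · 1/274877906944 = 3814697265625/4.
Numerically: E[X] ≈ 9.5367e+11.

E[X] = 262144000000000000000000 · (1/4)^{19} = 3814697265625/4 ≈ 9.5367e+11.


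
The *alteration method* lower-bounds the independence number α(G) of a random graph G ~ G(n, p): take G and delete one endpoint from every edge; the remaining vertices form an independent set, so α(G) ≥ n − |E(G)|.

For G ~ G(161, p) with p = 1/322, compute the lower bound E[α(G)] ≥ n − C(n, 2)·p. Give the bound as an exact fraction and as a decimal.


E[|E(G)|] = C(161, 2)·p = 12880 · (1/322) = 40.
E[α(G)] ≥ n − E[|E(G)|] = 161 − 40 = 121.
Numerically: ≈ 121.000.
(This is only a lower bound; the true E[α(G)] may be larger.)

E[α(G)] ≥ 121 ≈ 121.000.


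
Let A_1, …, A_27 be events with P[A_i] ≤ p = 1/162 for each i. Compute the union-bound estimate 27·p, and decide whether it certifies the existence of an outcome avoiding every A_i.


Union bound: P[∪_{i=1}^{27} A_i] ≤ Σ_i P[A_i] ≤ 27·p = 27·(1/162) = 1/6.
Numerically: 1/6 ≈ 0.166667.
Is 1/6 < 1? YES.
Since P[∪ A_i] ≤ 1/6 < 1, the complement has P[∩ A_i^c] ≥ 1 − 1/6 = 5/6 > 0, so some outcome avoids every A_i.

27·p = 1/6 ≈ 0.166667; existence CERTIFIED by the union bound.


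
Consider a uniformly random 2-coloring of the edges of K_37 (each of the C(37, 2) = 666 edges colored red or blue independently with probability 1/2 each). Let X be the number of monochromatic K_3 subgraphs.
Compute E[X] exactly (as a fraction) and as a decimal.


Let X = Σ_S X_S over the C(37, 3) = 7770 subsets S of size 3, where X_S = 1 if the K_3 on S is monochromatic.
For a fixed S, the K_3 on S has C(3, 2) = 3 edges. P[all 3 edges red] = (1/2)^3, and likewise for blue, so P[monochromatic] = 2·(1/2)^3 = 2^{1 − 3} = 1/4.
Summing: E[X] = C(37, 3) · 2^{1 − 3} = 7770 · 1/4 = 3885/2.
Numerically: E[X] ≈ 1942.5000.

E[X] = C(37,3)·2^(1−C(3,2)) = 3885/2 ≈ 1942.5000.


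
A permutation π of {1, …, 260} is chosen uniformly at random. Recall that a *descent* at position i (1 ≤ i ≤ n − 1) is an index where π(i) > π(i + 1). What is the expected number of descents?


Write X = Σ X_I over i = 1, …, 259, with X_I the indicator of one descent.
There are 259 indicators.
For each fixed i, the pair (π(i), π(i+1)) is a uniformly random ordered pair of distinct values from {1, …, 260}; by symmetry P[π(i) > π(i+1)] = 1/2.
By linearity: E[X] = 259 · (1/2) = (260 − 1) · (1/2) = 259/2 ≈ 129.50000.

E[X] = 259/2 = 129.50000.


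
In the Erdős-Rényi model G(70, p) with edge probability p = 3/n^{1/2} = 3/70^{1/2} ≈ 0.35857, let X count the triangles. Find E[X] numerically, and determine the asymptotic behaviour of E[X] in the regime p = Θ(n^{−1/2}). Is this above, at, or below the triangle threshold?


Number of potential triangles: C(70, 3) = 54740.
Each occurs with probability p³ ≈ (0.35857)³ ≈ 4.6101675e-02.
By linearity: E[X] = C(70, 3)·p³ ≈ 54740 · 4.6101675e-02 ≈ 2523.60569.
Since α = 1/2 < 1, p = c/n^{1/2} ≫ 1/n is above the triangle threshold p ~ 1/n. Asymptotically E[X] ~ (c³/6)·n^{3(1−α)} = (3³/6)·n^{1.5} → ∞; triangles are abundant w.h.p.

E[X] ≈ 2523.60569; in regime p = Θ(1/n^{1/2}) E[X] diverges (above the triangle threshold p ~ 1/n).


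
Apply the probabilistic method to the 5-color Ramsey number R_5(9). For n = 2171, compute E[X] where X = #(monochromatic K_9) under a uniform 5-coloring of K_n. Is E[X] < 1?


E[X] = C(2171, 9) · 5^{1 − 36} = 2903784578674959601827205 · 5^{−35} = 2903784578674959601827205/2910383045673370361328125.
As a reduced fraction: E[X] = 580756915734991920365441/582076609134674072265625 ≈ 0.997733.
Is E[X] < 1? YES.
Since E[X] < 1, there exists a 5-coloring of K_{2171} with no monochromatic K_9; hence R_5(9) > 2171.

E[X] = 580756915734991920365441/582076609134674072265625 ≈ 0.997733; E[X] < 1, so R_5(9) > 2171.


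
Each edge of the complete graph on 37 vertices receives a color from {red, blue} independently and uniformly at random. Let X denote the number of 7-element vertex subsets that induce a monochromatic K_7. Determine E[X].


Let X = Σ_S X_S over the C(37, 7) = 10295472 subsets S of size 7, where X_S = 1 if the K_7 on S is monochromatic.
For a fixed S, the K_7 on S has C(7, 2) = 21 edges. P[all 21 edges red] = (1/2)^21, and likewise for blue, so P[monochromatic] = 2·(1/2)^21 = 2^{1 − 21} = 1/1048576.
By linearity: E[X] = C(37, 7) · 2^{1 − 21} = 10295472 · 1/1048576 = 643467/65536.
Numerically: E[X] ≈ 9.81853.

E[X] = C(37,7)·2^(1−C(7,2)) = 643467/65536 ≈ 9.81853.


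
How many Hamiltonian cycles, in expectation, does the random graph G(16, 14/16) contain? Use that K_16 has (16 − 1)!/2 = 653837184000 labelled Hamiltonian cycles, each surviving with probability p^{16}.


K_16 has (16 − 1)!/2 = 653837184000 labelled Hamiltonian cycles.
For each such Hamiltonian cycle H, let X_H = 1 if all 16 edges of H are present in G. Then P[X_H = 1] = p^{16} = (7/8)^{16} = 33232930569601/281474976710656.
Summing the indicators: E[X] = Σ_H E[X_H] = 653837184000 · p^{16} = 653837184000 · 33232930569601/281474976710656 = 21219654042671322112875/274877906944.
Numerically: E[X] ≈ 7.72e+10.

E[X] = 653837184000 · (7/8)^{16} = 21219654042671322112875/274877906944 ≈ 7.72e+10.


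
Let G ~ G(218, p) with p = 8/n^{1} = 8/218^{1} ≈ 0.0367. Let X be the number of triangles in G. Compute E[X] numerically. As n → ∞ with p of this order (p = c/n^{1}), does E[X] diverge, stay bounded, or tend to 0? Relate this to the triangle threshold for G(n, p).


Number of potential triangles: C(218, 3) = 1703016.
Each occurs with probability p³ ≈ (0.0367)³ ≈ 4.941974e-05.
By linearity: E[X] = C(218, 3)·p³ ≈ 1703016 · 4.941974e-05 ≈ 84.1626.
Here α = 1, so p = 8/n is exactly at the triangle threshold p ~ 1/n. Asymptotically E[X] → c³/6 = 8³/6 = 256/3 ≈ 85.3333, a bounded constant. In this regime the triangle count is asymptotically Poisson(c³/6).

E[X] ≈ 84.1626; in regime p = Θ(1/n^{1}) E[X] stays bounded (at the triangle threshold p ~ 1/n).


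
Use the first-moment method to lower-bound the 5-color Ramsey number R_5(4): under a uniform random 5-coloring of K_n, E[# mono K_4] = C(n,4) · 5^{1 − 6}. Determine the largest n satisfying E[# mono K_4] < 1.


We need C(n, 4) · 5^{1 − 6} < 1, i.e. C(n, 4) < 5^{6 − 1} = 3125.
Check values of n near the boundary:
  n = 16: C(16, 4) = 1820; 1820 < 3125? YES
  n = 17: C(17, 4) = 2380; 2380 < 3125? YES
  n = 18: C(18, 4) = 3060; 3060 < 3125? YES
  n = 19: C(19, 4) = 3876; 3876 < 3125? NO
  n = 20: C(20, 4) = 4845; 4845 < 3125? NO
  n = 21: C(21, 4) = 5985; 5985 < 3125? NO
The largest n with C(n, 4) < 3125 is n = 18 (where E[X] = 612/625 ≈ 0.97920). Hence R_5(4) > 18, i.e. R_5(4) ≥ 19.

Largest n = 18; hence R_5(4) > 18.


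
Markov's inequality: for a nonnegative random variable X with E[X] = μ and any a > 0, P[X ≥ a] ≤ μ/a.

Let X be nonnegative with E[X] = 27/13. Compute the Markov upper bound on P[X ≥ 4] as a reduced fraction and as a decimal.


μ = E[X] = 27/13, a = 4.
Markov: P[X ≥ 4] ≤ μ/a = (27/13)/4 = 27/52.
Numerically: ≈ 0.519.
(Since a = 4 > μ = 2.077, the bound 27/52 is < 1 and informative.)

P[X ≥ 4] ≤ 27/52 ≈ 0.519.


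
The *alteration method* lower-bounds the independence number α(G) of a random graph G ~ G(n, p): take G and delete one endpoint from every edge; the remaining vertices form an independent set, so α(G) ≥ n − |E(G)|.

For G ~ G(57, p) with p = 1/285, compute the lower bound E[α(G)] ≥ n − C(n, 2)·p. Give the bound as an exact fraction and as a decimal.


E[|E(G)|] = C(57, 2)·p = 1596 · (1/285) = 28/5.
E[α(G)] ≥ n − E[|E(G)|] = 57 − 28/5 = 257/5.
Numerically: ≈ 51.40000.
(This is only a lower bound; the true E[α(G)] may be larger.)

E[α(G)] ≥ 257/5 ≈ 51.40000.


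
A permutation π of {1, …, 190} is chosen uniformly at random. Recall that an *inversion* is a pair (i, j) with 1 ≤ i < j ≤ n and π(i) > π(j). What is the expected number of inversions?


Write X = Σ X_I over the C(190, 2) = 17955 pairs i < j, with X_I the indicator of one inversion.
There are 17955 indicators.
For each fixed pair i < j, the values π(i) and π(j) are two distinct elements of {1, …, 190} in uniformly random order; by symmetry P[π(i) > π(j)] = 1/2.
By linearity: E[X] = 17955 · (1/2) = C(190, 2) · (1/2) = 17955/2 = 17955/2 ≈ 8977.500000.

E[X] = 17955/2 = 8977.500000.


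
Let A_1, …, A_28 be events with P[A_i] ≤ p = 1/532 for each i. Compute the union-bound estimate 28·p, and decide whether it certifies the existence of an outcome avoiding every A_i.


Union bound: P[∪_{i=1}^{28} A_i] ≤ Σ_i P[A_i] ≤ 28·p = 28·(1/532) = 1/19.
Numerically: 1/19 ≈ 0.053.
Is 1/19 < 1? YES.
Since P[∪ A_i] ≤ 1/19 < 1, the complement has P[∩ A_i^c] ≥ 1 − 1/19 = 18/19 > 0, so some outcome avoids every A_i.

28·p = 1/19 ≈ 0.053; existence CERTIFIED by the union bound.


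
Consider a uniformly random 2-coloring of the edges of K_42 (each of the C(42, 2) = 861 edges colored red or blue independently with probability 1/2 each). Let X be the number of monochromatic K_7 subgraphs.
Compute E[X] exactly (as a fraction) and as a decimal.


Let X = Σ_S X_S over the C(42, 7) = 26978328 subsets S of size 7, where X_S = 1 if the K_7 on S is monochromatic.
For a fixed S, the K_7 on S has C(7, 2) = 21 edges. P[all 21 edges red] = (1/2)^21, and likewise for blue, so P[monochromatic] = 2·(1/2)^21 = 2^{1 − 21} = 1/1048576.
By linearity: E[X] = C(42, 7) · 2^{1 − 21} = 26978328 · 1/1048576 = 3372291/131072.
Numerically: E[X] ≈ 25.72854.

E[X] = C(42,7)·2^(1−C(7,2)) = 3372291/131072 ≈ 25.72854.


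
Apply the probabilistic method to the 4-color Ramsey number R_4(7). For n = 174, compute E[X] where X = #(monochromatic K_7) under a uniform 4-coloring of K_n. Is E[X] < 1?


E[X] = C(174, 7) · 4^{1 − 21} = 847879782984 · 4^{−20} = 847879782984/1099511627776.
As a reduced fraction: E[X] = 105984972873/137438953472 ≈ 0.771.
Is E[X] < 1? YES.
Since E[X] < 1, there exists a 4-coloring of K_{174} with no monochromatic K_7; hence R_4(7) > 174.

E[X] = 105984972873/137438953472 ≈ 0.771; E[X] < 1, so R_4(7) > 174.


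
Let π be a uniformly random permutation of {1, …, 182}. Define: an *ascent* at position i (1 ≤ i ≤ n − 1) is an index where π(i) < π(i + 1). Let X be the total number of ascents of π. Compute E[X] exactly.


Write X = Σ X_I over i = 1, …, 181, with X_I the indicator of one ascent.
There are 181 indicators.
For each fixed i, the pair (π(i), π(i+1)) is a uniformly random ordered pair of distinct values from {1, …, 182}; by symmetry P[π(i) < π(i+1)] = 1/2.
By linearity: E[X] = 181 · (1/2) = (182 − 1) · (1/2) = 181/2 ≈ 90.5000.

E[X] = 181/2 = 90.5000.


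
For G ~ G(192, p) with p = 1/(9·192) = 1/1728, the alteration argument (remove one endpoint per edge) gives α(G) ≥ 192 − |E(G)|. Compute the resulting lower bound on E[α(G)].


E[|E(G)|] = C(192, 2)·p = 18336 · (1/1728) = 191/18.
E[α(G)] ≥ n − E[|E(G)|] = 192 − 191/18 = 3265/18.
Numerically: ≈ 181.3889.
(This is only a lower bound; the true E[α(G)] may be larger.)

E[α(G)] ≥ 3265/18 ≈ 181.3889.


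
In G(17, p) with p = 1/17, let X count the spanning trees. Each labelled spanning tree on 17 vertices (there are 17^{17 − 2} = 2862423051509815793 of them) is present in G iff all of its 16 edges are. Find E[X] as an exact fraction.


K_17 has 17^{17 − 2} = 2862423051509815793 labelled spanning trees.
For each such spanning tree H, let X_H = 1 if all 16 edges of H are present in G. Then P[X_H = 1] = p^{16} = (1/17)^{16} = 1/48661191875666868481.
By linearity of expectation: E[X] = Σ_H E[X_H] = 2862423051509815793 · p^{16} = 2862423051509815793 · 1/48661191875666868481 = 1/17.
Numerically: E[X] ≈ 0.0588235.

E[X] = 2862423051509815793 · (1/17)^{16} = 1/17 ≈ 0.0588235.


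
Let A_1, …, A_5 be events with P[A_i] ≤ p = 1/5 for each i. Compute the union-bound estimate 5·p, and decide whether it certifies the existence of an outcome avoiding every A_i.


Union bound: P[∪_{i=1}^{5} A_i] ≤ Σ_i P[A_i] ≤ 5·p = 5·(1/5) = 1.
Numerically: 1 ≈ 1.00000.
Is 1 < 1? NO.
Since the bound 1 is ≥ 1, the union bound is uninformative here; it does NOT by itself certify existence.

5·p = 1 ≈ 1.00000; existence NOT certified by the union bound.


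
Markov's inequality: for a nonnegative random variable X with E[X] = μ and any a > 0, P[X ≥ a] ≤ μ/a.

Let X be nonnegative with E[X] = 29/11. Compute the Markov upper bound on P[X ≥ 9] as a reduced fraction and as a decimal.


μ = E[X] = 29/11, a = 9.
Markov: P[X ≥ 9] ≤ μ/a = (29/11)/9 = 29/99.
Numerically: ≈ 0.293.
(Since a = 9 > μ = 2.636, the bound 29/99 is < 1 and informative.)

P[X ≥ 9] ≤ 29/99 ≈ 0.293.


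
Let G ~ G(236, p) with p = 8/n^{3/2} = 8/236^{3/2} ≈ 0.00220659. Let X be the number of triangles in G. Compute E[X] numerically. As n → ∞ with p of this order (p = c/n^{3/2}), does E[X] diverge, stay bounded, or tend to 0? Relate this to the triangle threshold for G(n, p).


Number of potential triangles: C(236, 3) = 2162940.
Each occurs with probability p³ ≈ (0.00220659)³ ≈ 1.07439987e-08.
By linearity: E[X] = C(236, 3)·p³ ≈ 2162940 · 1.07439987e-08 ≈ 0.023239.
Since α = 3/2 > 1, p = c/n^{3/2} = o(1/n) is below the triangle threshold p ~ 1/n. Asymptotically E[X] ~ (c³/6)·n^{3(1−α)} = (8³/6)·n^{-1.5} → 0, so by Markov's inequality G has no triangles w.h.p.

E[X] ≈ 0.023239; in regime p = Θ(1/n^{3/2}) E[X] tends to 0 (below the triangle threshold p ~ 1/n).


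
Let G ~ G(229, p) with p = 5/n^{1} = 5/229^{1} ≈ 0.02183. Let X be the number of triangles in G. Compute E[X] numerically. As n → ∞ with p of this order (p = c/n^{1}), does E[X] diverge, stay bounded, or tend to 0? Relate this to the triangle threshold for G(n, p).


Number of potential triangles: C(229, 3) = 1975354.
Each occurs with probability p³ ≈ (0.02183)³ ≈ 1.040887e-05.
By linearity: E[X] = C(229, 3)·p³ ≈ 1975354 · 1.040887e-05 ≈ 20.5612.
Here α = 1, so p = 5/n is exactly at the triangle threshold p ~ 1/n. Asymptotically E[X] → c³/6 = 5³/6 = 125/6 ≈ 20.8333, a bounded constant. In this regime the triangle count is asymptotically Poisson(c³/6).

E[X] ≈ 20.5612; in regime p = Θ(1/n^{1}) E[X] stays bounded (at the triangle threshold p ~ 1/n).


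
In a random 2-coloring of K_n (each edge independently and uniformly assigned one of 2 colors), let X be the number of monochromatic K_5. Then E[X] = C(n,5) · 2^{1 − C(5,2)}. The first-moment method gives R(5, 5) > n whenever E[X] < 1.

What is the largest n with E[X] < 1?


We need C(n, 5) · 2^{1 − 10} < 1, i.e. C(n, 5) < 2^{10 − 1} = 512.
Check values of n near the boundary:
  n = 10: C(10, 5) = 252; 252 < 512? YES
  n = 11: C(11, 5) = 462; 462 < 512? YES
  n = 12: C(12, 5) = 792; 792 < 512? NO
The largest n with C(n, 5) < 512 is n = 11 (where E[X] = 231/256 ≈ 0.9023438). Hence R(5, 5) > 11, i.e. R(5, 5) ≥ 12.

Largest n = 11; hence R(5, 5) > 11.


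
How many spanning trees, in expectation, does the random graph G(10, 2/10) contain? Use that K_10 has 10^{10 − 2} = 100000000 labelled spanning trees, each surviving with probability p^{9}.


K_10 has 10^{10 − 2} = 100000000 labelled spanning trees.
For each such spanning tree H, let X_H = 1 if all 9 edges of H are present in G. Then P[X_H = 1] = p^{9} = (1/5)^{9} = 1/1953125.
Summing the indicators: E[X] = Σ_H E[X_H] = 100000000 · p^{9} = 100000000 · 1/1953125 = 256/5.
Numerically: E[X] ≈ 51.2.

E[X] = 100000000 · (1/5)^{9} = 256/5 ≈ 51.2.


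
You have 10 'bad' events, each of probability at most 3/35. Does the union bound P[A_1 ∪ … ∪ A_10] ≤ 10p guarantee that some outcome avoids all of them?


Union bound: P[∪_{i=1}^{10} A_i] ≤ Σ_i P[A_i] ≤ 10·p = 10·(3/35) = 6/7.
Numerically: 6/7 ≈ 0.8571429.
Is 6/7 < 1? YES.
Since P[∪ A_i] ≤ 6/7 < 1, the complement has P[∩ A_i^c] ≥ 1 − 6/7 = 1/7 > 0, so some outcome avoids every A_i.

10·p = 6/7 ≈ 0.8571429; existence CERTIFIED by the union bound.


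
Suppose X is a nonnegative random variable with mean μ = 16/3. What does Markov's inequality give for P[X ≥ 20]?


μ = E[X] = 16/3, a = 20.
Markov: P[X ≥ 20] ≤ μ/a = (16/3)/20 = 4/15.
Numerically: ≈ 0.267.
(Since a = 20 > μ = 5.333, the bound 4/15 is < 1 and informative.)

P[X ≥ 20] ≤ 4/15 ≈ 0.267.


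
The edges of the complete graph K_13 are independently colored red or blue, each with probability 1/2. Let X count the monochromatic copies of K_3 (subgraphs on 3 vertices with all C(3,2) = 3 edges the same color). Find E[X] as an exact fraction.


Let X = Σ_S X_S over the C(13, 3) = 286 subsets S of size 3, where X_S = 1 if the K_3 on S is monochromatic.
For a fixed S, the K_3 on S has C(3, 2) = 3 edges. P[all 3 edges red] = (1/2)^3, and likewise for blue, so P[monochromatic] = 2·(1/2)^3 = 2^{1 − 3} = 1/4.
By linearity: E[X] = C(13, 3) · 2^{1 − 3} = 286 · 1/4 = 143/2.
Numerically: E[X] ≈ 71.500.

E[X] = C(13,3)·2^(1−C(3,2)) = 143/2 ≈ 71.500.


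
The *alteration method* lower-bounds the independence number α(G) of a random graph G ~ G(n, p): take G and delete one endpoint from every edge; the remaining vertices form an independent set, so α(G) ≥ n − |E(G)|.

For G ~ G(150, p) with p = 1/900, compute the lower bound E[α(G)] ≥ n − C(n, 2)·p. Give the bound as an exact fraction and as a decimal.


E[|E(G)|] = C(150, 2)·p = 11175 · (1/900) = 149/12.
E[α(G)] ≥ n − E[|E(G)|] = 150 − 149/12 = 1651/12.
Numerically: ≈ 137.583333.
(This is only a lower bound; the true E[α(G)] may be larger.)

E[α(G)] ≥ 1651/12 ≈ 137.583333.


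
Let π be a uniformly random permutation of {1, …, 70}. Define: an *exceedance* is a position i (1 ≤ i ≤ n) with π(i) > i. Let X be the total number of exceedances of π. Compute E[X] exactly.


Write X = Σ_{i=1}^{70} X_i, where X_i = 1_{π(i) > i}.
For each fixed i, π(i) is uniform over {1, …, 70} (marginal of a uniform permutation), so P[π(i) > i] = (n − i)/n. Summing: Σ_{i=1}^{70} (n − i)/n = (0 + 1 + … + 69)/70 = 70(70 − 1)/(2·70) = (70 − 1)/2.
Hence E[X] = Σ_{i=1}^{70} (70 − i)/70 = 69/2 ≈ 34.500000.

E[X] = 69/2 = 34.500000.


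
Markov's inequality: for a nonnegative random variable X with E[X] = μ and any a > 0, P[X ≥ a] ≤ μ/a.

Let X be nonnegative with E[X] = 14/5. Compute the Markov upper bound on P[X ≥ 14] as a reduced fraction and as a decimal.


μ = E[X] = 14/5, a = 14.
Markov: P[X ≥ 14] ≤ μ/a = (14/5)/14 = 1/5.
Numerically: ≈ 0.200.
(Since a = 14 > μ = 2.800, the bound 1/5 is < 1 and informative.)

P[X ≥ 14] ≤ 1/5 ≈ 0.200.


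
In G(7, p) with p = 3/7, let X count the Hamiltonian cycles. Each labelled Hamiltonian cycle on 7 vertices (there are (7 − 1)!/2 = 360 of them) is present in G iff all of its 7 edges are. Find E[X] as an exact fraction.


K_7 has (7 − 1)!/2 = 360 labelled Hamiltonian cycles.
For each such Hamiltonian cycle H, let X_H = 1 if all 7 edges of H are present in G. Then P[X_H = 1] = p^{7} = (3/7)^{7} = 2187/823543.
By linearity of expectation: E[X] = Σ_H E[X_H] = 360 · p^{7} = 360 · 2187/823543 = 787320/823543.
Numerically: E[X] ≈ 0.956016.

E[X] = 360 · (3/7)^{7} = 787320/823543 ≈ 0.956016.


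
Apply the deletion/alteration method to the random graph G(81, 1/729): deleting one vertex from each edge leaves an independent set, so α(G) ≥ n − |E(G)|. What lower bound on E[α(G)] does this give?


E[|E(G)|] = C(81, 2)·p = 3240 · (1/729) = 40/9.
E[α(G)] ≥ n − E[|E(G)|] = 81 − 40/9 = 689/9.
Numerically: ≈ 76.556.
(This is only a lower bound; the true E[α(G)] may be larger.)

E[α(G)] ≥ 689/9 ≈ 76.556.


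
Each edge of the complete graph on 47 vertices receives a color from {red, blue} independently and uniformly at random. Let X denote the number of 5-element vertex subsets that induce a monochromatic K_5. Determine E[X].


Let X = Σ_S X_S over the C(47, 5) = 1533939 subsets S of size 5, where X_S = 1 if the K_5 on S is monochromatic.
For a fixed S, the K_5 on S has C(5, 2) = 10 edges. P[all 10 edges red] = (1/2)^10, and likewise for blue, so P[monochromatic] = 2·(1/2)^10 = 2^{1 − 10} = 1/512.
Summing: E[X] = C(47, 5) · 2^{1 − 10} = 1533939 · 1/512 = 1533939/512.
Numerically: E[X] ≈ 2995.9746.

E[X] = C(47,5)·2^(1−C(5,2)) = 1533939/512 ≈ 2995.9746.


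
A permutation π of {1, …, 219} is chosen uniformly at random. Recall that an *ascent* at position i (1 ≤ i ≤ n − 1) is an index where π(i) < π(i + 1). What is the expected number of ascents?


Write X = Σ X_I over i = 1, …, 218, with X_I the indicator of one ascent.
There are 218 indicators.
For each fixed i, the pair (π(i), π(i+1)) is a uniformly random ordered pair of distinct values from {1, …, 219}; by symmetry P[π(i) < π(i+1)] = 1/2.
By linearity: E[X] = 218 · (1/2) = (219 − 1) · (1/2) = 109 ≈ 109.000000.

E[X] = 109 = 109.000000.


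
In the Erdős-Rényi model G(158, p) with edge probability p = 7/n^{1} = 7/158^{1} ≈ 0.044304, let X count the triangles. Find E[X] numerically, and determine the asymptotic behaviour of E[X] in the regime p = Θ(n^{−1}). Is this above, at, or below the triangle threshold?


Number of potential triangles: C(158, 3) = 644956.
Each occurs with probability p³ ≈ (0.044304)³ ≈ 8.6960666e-05.
By linearity: E[X] = C(158, 3)·p³ ≈ 644956 · 8.6960666e-05 ≈ 56.08580.
Here α = 1, so p = 7/n is exactly at the triangle threshold p ~ 1/n. Asymptotically E[X] → c³/6 = 7³/6 = 343/6 ≈ 57.16667, a bounded constant. In this regime the triangle count is asymptotically Poisson(c³/6).

E[X] ≈ 56.08580; in regime p = Θ(1/n^{1}) E[X] stays bounded (at the triangle threshold p ~ 1/n).


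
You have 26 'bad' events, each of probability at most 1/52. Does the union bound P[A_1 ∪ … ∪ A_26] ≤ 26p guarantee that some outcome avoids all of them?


Union bound: P[∪_{i=1}^{26} A_i] ≤ Σ_i P[A_i] ≤ 26·p = 26·(1/52) = 1/2.
Numerically: 1/2 ≈ 0.50000.
Is 1/2 < 1? YES.
Since P[∪ A_i] ≤ 1/2 < 1, the complement has P[∩ A_i^c] ≥ 1 − 1/2 = 1/2 > 0, so some outcome avoids every A_i.

26·p = 1/2 ≈ 0.50000; existence CERTIFIED by the union bound.


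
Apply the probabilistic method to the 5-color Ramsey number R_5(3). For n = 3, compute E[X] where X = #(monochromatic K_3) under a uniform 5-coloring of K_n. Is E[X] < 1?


E[X] = C(3, 3) · 5^{1 − 3} = 1 · 5^{−2} = 1/25.
As a reduced fraction: E[X] = 1/25 ≈ 0.040000.
Is E[X] < 1? YES.
Since E[X] < 1, there exists a 5-coloring of K_{3} with no monochromatic K_3; hence R_5(3) > 3.

E[X] = 1/25 ≈ 0.040000; E[X] < 1, so R_5(3) > 3.
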